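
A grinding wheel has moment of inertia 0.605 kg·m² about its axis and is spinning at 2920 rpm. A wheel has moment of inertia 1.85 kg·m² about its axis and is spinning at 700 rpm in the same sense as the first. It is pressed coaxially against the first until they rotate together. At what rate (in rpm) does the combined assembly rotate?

No external torque acts about the common axis, so total angular momentum is conserved.
Taking A's sense as positive: L = (0.6050)(2920) + (1.850)(700) = 3062 kg·m²·rpm.
Combined I = 0.6050 + 1.850 = 2.455 kg·m².
ω_f = L / I = 3062 / 2.455 = 1247 rpm.

|ω_f| ≈ 1250 rpm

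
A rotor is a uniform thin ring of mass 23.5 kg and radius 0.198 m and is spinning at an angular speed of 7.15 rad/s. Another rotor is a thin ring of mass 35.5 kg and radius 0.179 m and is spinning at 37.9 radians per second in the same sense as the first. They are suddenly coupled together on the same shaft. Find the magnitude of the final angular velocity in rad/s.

No external torque acts about the common axis, so total angular momentum is conserved.
Moments of inertia: I_A = (23.5)(0.198)² = 0.9213 kg·m²; I_B = (35.5)(0.179)² = 1.137 kg·m².
Taking A's sense as positive: L = (0.9213)(7.15) + (1.137)(37.9) = 49.70 kg·m²·rad/s.
Combined I = 0.9213 + 1.137 = 2.059 kg·m².
ω_f = L / I = 49.70 / 2.059 = 24.14 rad/s.

|ω_f| ≈ 24.1 rad/s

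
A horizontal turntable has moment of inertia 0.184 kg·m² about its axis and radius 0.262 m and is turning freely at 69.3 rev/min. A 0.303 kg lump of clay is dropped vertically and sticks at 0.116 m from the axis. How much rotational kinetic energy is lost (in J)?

The added mass arrives with no angular momentum about the axis, and any external torque about the axis is negligible, so the system's angular momentum is conserved.
Added inertia Σmr² = (0.303)(0.116)² = 0.004077 kg·m²; I_f = 0.1840 + 0.004077 = 0.1881 kg·m².
ω_f = I_p ω_i / I_f = (0.1840)(69.3) / 0.1881 = 67.80 rpm.
KE_i = ½(0.1840)(7.257 rad/s)² = 4.845 J; KE_f = ½(0.1881)(7.100)² = 4.740 J.

energy lost ≈ 0.105 J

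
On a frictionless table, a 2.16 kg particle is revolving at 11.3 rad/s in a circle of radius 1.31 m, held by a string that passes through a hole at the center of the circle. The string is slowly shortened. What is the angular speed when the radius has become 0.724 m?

ω₂ ≈ 37.0 rad/s

No torque about the axis ⇒ m r₁² ω₁ = m r₂² ω₂.
ω₂ = ω₁ (r₁/r₂)² = (11.3)(1.31/0.724)² = 37.00 rad/s.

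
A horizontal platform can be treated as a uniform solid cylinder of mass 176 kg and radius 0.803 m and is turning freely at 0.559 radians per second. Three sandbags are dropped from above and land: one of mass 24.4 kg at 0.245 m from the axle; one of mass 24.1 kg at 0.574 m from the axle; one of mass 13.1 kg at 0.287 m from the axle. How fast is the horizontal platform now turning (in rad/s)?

ω_f ≈ 0.472 rad/s

The added mass arrives with no angular momentum about the axle, and any external torque about the axle is negligible, so the system's angular momentum is conserved.
I_p = ½(176)(0.803)² = 56.74 kg·m².
Added inertia Σmr² = (24.4)(0.245)² + (24.1)(0.574)² + (13.1)(0.287)² = 10.48 kg·m²; I_f = 56.74 + 10.48 = 67.23 kg·m².
ω_f = I_p ω_i / I_f = (56.74)(0.559) / 67.23 = 0.4718 rad/s.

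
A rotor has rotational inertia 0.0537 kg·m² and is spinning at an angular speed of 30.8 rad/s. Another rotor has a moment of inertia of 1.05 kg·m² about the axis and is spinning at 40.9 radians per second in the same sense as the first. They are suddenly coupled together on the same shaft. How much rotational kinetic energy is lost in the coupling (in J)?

ΔKE lost ≈ 2.61 J

The coupling torques are internal; angular momentum about the shared axis is conserved.
Taking A's sense as positive: L = (0.05370)(30.8) + (1.050)(40.9) = 44.60 kg·m²·rad/s.
Combined I = 0.05370 + 1.050 = 1.104 kg·m².
ω_f = L / I = 44.60 / 1.104 = 40.41 rad/s.
KE_i = ½ΣIω² = 903.7 J; KE_f = ½(1.104)(40.41)² = 901.1 J.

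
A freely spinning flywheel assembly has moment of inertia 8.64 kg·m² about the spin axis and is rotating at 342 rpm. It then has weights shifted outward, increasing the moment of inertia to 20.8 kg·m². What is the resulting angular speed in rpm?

With no external torque about the axis, L is conserved: I₁ω₁ = I₂ω₂.
ω₂ = I₁ω₁ / I₂ = (8.640)(342 rpm) / (20.80) = 142.1 rpm.

ω₂ ≈ 142 rpm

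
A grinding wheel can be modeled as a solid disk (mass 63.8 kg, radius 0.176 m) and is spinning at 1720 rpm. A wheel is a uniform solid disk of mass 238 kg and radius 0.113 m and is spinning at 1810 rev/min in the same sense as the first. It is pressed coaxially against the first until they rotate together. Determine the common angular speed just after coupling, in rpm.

|ω_f| ≈ 1770 rpm

No external torque acts about the common axis, so total angular momentum is conserved.
Moments of inertia: I_A = ½(63.8)(0.176)² = 0.9881 kg·m²; I_B = ½(238)(0.113)² = 1.520 kg·m².
Taking A's sense as positive: L = (0.9881)(1720) + (1.520)(1810) = 4450 kg·m²·rpm.
Combined I = 0.9881 + 1.520 = 2.508 kg·m².
ω_f = L / I = 4450 / 2.508 = 1775 rpm.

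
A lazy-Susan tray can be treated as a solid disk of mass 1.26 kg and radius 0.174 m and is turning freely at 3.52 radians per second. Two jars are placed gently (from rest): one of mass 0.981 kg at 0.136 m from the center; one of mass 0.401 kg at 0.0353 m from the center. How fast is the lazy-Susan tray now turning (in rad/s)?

The added mass arrives with no angular momentum about the center, and any external torque about the center is negligible, so the system's angular momentum is conserved.
I_p = ½(1.26)(0.174)² = 0.01907 kg·m².
Added inertia Σmr² = (0.981)(0.136)² + (0.401)(0.0353)² = 0.01864 kg·m²; I_f = 0.01907 + 0.01864 = 0.03772 kg·m².
ω_f = I_p ω_i / I_f = (0.01907)(3.52) / 0.03772 = 1.780 rad/s.

ω_f ≈ 1.78 rad/s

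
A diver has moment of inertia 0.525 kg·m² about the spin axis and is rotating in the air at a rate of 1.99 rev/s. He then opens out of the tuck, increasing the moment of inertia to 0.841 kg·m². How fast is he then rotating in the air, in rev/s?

ω₂ ≈ 1.24 rev/s

With no external torque about the axis, L is conserved: I₁ω₁ = I₂ω₂.
ω₂ = I₁ω₁ / I₂ = (0.5250)(1.99 rev/s) / (0.8410) = 1.242 rev/s.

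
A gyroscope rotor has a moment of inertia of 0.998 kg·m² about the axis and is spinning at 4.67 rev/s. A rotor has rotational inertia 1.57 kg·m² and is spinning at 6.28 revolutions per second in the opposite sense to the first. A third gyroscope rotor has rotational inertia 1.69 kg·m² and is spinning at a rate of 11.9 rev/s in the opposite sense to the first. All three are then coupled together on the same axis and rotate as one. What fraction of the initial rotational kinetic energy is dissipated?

fraction ≈ 0.534

No external torque acts about the common axis, so total angular momentum is conserved.
Taking A's sense as positive: L = (0.9980)(4.67) − (1.570)(6.28) − (1.690)(11.9) = -25.31 kg·m²·rev/s.
Combined I = 0.9980 + 1.570 + 1.690 = 4.258 kg·m².
ω_f = L / I = -25.31 / 4.258 = -5.944 rev/s.
KE_i = ½ΣIω² = 6376 J; KE_f = ½(4.258)(37.35)² = 2970 J.
Fraction dissipated = (KE_i − KE_f)/KE_i = 0.5342.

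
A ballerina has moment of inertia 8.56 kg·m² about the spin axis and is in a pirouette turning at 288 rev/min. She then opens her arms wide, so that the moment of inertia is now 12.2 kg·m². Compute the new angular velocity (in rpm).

Angular momentum about the spin axis is conserved since the torque about it is zero.
ω₂ = I₁ω₁ / I₂ = (8.560)(288 rpm) / (12.20) = 202.1 rpm.

ω₂ ≈ 202 rpm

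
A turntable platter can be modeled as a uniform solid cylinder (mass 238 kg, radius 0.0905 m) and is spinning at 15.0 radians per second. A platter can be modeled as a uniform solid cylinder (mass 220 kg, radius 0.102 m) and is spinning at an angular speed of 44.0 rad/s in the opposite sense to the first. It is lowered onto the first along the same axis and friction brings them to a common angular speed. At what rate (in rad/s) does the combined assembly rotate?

No external torque acts about the common axis, so total angular momentum is conserved.
Moments of inertia: I_A = ½(238)(0.0905)² = 0.9746 kg·m²; I_B = ½(220)(0.102)² = 1.144 kg·m².
Taking A's sense as positive: L = (0.9746)(15.0) − (1.144)(44.0) = -35.74 kg·m²·rad/s.
Combined I = 0.9746 + 1.144 = 2.119 kg·m².
ω_f = L / I = -35.74 / 2.119 = -16.86 rad/s.

|ω_f| ≈ 16.9 rad/s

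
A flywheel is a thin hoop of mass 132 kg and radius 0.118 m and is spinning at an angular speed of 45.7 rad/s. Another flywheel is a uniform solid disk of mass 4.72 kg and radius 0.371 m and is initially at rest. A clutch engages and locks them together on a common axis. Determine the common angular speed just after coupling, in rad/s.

|ω_f| ≈ 38.8 rad/s

No external torque acts about the common axis, so total angular momentum is conserved.
Moments of inertia: I_A = (132)(0.118)² = 1.838 kg·m²; I_B = ½(4.72)(0.371)² = 0.3248 kg·m².
Taking A's sense as positive: L = (1.838)(45.7) = 84.00 kg·m²·rad/s.
Combined I = 1.838 + 0.3248 = 2.163 kg·m².
ω_f = L / I = 84.00 / 2.163 = 38.84 rad/s.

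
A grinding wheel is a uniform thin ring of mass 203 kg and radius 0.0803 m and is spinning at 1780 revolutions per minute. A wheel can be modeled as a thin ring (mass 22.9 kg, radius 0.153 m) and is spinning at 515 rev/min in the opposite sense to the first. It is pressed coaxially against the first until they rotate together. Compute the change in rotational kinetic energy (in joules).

The coupling torques are internal; angular momentum about the shared axis is conserved.
Moments of inertia: I_A = (203)(0.0803)² = 1.309 kg·m²; I_B = (22.9)(0.153)² = 0.5361 kg·m².
Taking A's sense as positive: L = (1.309)(1780) − (0.5361)(515) = 2054 kg·m²·rpm.
Combined I = 1.309 + 0.5361 = 1.845 kg·m².
ω_f = L / I = 2054 / 1.845 = 1113 rpm.
KE_i = ½ΣIω² = 23520 J; KE_f = ½(1.845)(116.6)² = 12540 J.

ΔKE ≈ -11000 J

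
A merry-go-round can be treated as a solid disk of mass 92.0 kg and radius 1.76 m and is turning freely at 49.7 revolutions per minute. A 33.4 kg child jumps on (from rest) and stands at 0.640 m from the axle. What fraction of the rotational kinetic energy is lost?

No external torque acts about the axle; L_before = L_after.
I_p = ½(92.0)(1.76)² = 142.5 kg·m².
Added inertia Σmr² = (33.4)(0.640)² = 13.68 kg·m²; I_f = 142.5 + 13.68 = 156.2 kg·m².
ω_f = I_p ω_i / I_f = (142.5)(49.7) / 156.2 = 45.35 rpm.
KE_i = ½(142.5)(5.205 rad/s)² = 1930 J; KE_f = ½(156.2)(4.749)² = 1761 J.
Fraction lost = 0.08760.

fraction ≈ 0.0876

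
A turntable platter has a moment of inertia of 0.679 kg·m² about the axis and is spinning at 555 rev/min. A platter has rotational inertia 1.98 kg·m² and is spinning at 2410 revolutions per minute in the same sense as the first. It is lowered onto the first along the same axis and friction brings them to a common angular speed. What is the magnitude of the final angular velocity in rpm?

No external torque acts about the common axis, so total angular momentum is conserved.
Taking A's sense as positive: L = (0.6790)(555) + (1.980)(2410) = 5149 kg·m²·rpm.
Combined I = 0.6790 + 1.980 = 2.659 kg·m².
ω_f = L / I = 5149 / 2.659 = 1936 rpm.

|ω_f| ≈ 1940 rpm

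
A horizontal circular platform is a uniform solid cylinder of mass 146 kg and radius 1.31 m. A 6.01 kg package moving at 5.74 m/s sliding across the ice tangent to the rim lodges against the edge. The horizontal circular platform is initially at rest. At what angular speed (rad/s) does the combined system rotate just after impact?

The axle reaction passes through the central axle and exerts no torque about it; angular momentum about the central axle is conserved through the impact.
I_p = ½(146)(1.31)² = 125.3 kg·m². Taking the sense of the package's angular momentum as positive, L_{package} = m v R = (6.01)(5.74)(1.31) = 45.19 kg·m²/s.
L_i = 0 + 45.19 = 45.19 kg·m²/s.
After sticking, I_f = I_p + m R² = 125.3 + (6.01)(1.31)² = 135.6 kg·m².
ω_f = L_i / I_f = 45.19 / 135.6 = 0.3333 rad/s.

|ω_f| ≈ 0.333 rad/s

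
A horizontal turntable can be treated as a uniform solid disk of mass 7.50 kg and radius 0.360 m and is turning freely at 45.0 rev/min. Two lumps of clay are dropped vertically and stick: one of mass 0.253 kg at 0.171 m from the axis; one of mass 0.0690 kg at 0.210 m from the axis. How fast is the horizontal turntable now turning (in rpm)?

ω_f ≈ 44.1 rpm

The added mass arrives with no angular momentum about the axis, and any external torque about the axis is negligible, so the system's angular momentum is conserved.
I_p = ½(7.50)(0.360)² = 0.4860 kg·m².
Added inertia Σmr² = (0.253)(0.171)² + (0.0690)(0.210)² = 0.01044 kg·m²; I_f = 0.4860 + 0.01044 = 0.4964 kg·m².
ω_f = I_p ω_i / I_f = (0.4860)(45.0) / 0.4964 = 44.05 rpm.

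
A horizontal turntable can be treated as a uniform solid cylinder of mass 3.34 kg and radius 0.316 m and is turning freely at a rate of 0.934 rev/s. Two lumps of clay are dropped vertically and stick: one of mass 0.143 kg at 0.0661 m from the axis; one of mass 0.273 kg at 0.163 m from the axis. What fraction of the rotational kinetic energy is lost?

No external torque acts about the axis; L_before = L_after.
I_p = ½(3.34)(0.316)² = 0.1668 kg·m².
Added inertia Σmr² = (0.143)(0.0661)² + (0.273)(0.163)² = 0.007878 kg·m²; I_f = 0.1668 + 0.007878 = 0.1746 kg·m².
ω_f = I_p ω_i / I_f = (0.1668)(0.934) / 0.1746 = 0.8919 rev/s.
KE_i = ½(0.1668)(5.868 rad/s)² = 2.872 J; KE_f = ½(0.1746)(5.604)² = 2.742 J.
Fraction lost = 0.04511.

fraction ≈ 0.0451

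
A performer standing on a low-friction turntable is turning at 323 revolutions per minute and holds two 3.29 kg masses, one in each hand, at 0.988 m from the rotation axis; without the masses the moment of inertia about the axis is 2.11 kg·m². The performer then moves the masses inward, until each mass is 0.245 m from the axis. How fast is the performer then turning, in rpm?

ω₂ ≈ 1100 rpm

Angular momentum about the spin axis is conserved since the torque about it is zero.
I₁ = 2.11 + 2(3.29)(0.988)² = 8.533 kg·m²; I₂ = 2.11 + 2(3.29)(0.245)² = 2.505 kg·m².
ω₂ = I₁ω₁ / I₂ = (8.533)(323 rpm) / (2.505) = 1100 rpm.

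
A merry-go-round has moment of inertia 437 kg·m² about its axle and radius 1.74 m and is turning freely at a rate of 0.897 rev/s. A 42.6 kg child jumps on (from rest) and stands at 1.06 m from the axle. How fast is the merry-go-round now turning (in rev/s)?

The added mass arrives with no angular momentum about the axle, and any external torque about the axle is negligible, so the system's angular momentum is conserved.
Added inertia Σmr² = (42.6)(1.06)² = 47.87 kg·m²; I_f = 437.0 + 47.87 = 484.9 kg·m².
ω_f = I_p ω_i / I_f = (437.0)(0.897) / 484.9 = 0.8084 rev/s.

ω_f ≈ 0.808 rev/s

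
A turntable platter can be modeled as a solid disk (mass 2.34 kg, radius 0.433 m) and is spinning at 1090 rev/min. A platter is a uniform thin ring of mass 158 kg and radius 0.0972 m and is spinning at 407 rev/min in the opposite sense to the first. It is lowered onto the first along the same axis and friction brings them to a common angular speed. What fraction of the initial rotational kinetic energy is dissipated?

fraction ≈ 0.844

The coupling torques are internal; angular momentum about the shared axis is conserved.
Moments of inertia: I_A = ½(2.34)(0.433)² = 0.2194 kg·m²; I_B = (158)(0.0972)² = 1.493 kg·m².
Taking A's sense as positive: L = (0.2194)(1090) − (1.493)(407) = -368.4 kg·m²·rpm.
Combined I = 0.2194 + 1.493 = 1.712 kg·m².
ω_f = L / I = -368.4 / 1.712 = -215.2 rpm.
KE_i = ½ΣIω² = 2785 J; KE_f = ½(1.712)(22.54)² = 434.8 J.
Fraction dissipated = (KE_i − KE_f)/KE_i = 0.8439.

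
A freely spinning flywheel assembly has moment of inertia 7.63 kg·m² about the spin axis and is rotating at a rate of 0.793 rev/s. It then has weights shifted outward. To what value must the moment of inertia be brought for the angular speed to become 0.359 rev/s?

No external torque acts about the spin axis, so angular momentum is conserved.
I₂ = I₁ω₁ / ω₂ = (7.63)(0.793) / (0.359) = 16.85 kg·m².

I₂ ≈ 16.9 kg·m²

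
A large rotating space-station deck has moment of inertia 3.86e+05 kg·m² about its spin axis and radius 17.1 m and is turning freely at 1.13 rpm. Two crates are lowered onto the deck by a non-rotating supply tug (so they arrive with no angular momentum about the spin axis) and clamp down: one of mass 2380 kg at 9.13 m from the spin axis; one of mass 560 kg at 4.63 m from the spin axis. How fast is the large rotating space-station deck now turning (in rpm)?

The added mass arrives with no angular momentum about the spin axis, and any external torque about the spin axis is negligible, so the system's angular momentum is conserved.
Added inertia Σmr² = (2380)(9.13)² + (560)(4.63)² = 2.104e+05 kg·m²; I_f = 3.860e+05 + 2.104e+05 = 5.964e+05 kg·m².
ω_f = I_p ω_i / I_f = (3.860e+05)(1.13) / 5.964e+05 = 0.7314 rpm.

ω_f ≈ 0.731 rpm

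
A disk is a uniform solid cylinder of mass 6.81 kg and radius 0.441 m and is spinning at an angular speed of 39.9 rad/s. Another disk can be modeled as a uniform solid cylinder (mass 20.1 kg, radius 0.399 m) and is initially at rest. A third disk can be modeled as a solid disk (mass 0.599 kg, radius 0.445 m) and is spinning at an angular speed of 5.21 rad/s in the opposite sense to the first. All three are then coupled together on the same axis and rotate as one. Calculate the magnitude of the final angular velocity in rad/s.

|ω_f| ≈ 11.2 rad/s

The coupling torques are internal; angular momentum about the shared axis is conserved.
Moments of inertia: I_A = ½(6.81)(0.441)² = 0.6622 kg·m²; I_B = ½(20.1)(0.399)² = 1.600 kg·m²; I_C = ½(0.599)(0.445)² = 0.05931 kg·m².
Taking A's sense as positive: L = (0.6622)(39.9) − (0.05931)(5.21) = 26.11 kg·m²·rad/s.
Combined I = 0.6622 + 1.600 + 0.05931 = 2.321 kg·m².
ω_f = L / I = 26.11 / 2.321 = 11.25 rad/s.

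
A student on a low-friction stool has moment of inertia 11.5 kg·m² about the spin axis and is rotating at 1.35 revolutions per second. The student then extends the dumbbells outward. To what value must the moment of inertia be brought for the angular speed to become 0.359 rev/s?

I₂ ≈ 43.2 kg·m²

Angular momentum about the spin axis is conserved since the torque about it is zero.
I₂ = I₁ω₁ / ω₂ = (11.5)(1.35) / (0.359) = 43.25 kg·m².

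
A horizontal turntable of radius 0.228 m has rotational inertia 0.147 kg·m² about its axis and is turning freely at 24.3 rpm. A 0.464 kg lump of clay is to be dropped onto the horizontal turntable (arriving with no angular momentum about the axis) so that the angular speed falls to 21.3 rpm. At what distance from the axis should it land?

r ≈ 0.211 m

No external torque acts about the axis; L_before = L_after.
I_p ω_i = (I_p + m r²) ω_f ⇒ m r² = I_p(ω_i/ω_f − 1) = 0.1470(24.3/21.3 − 1) = 0.02070 kg·m².
r = √(0.02070/0.464) = 0.2112 m.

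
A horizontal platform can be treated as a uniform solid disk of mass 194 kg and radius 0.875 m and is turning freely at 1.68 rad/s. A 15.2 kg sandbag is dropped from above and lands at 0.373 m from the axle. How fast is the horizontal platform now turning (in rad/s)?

The added mass arrives with no angular momentum about the axle, and any external torque about the axle is negligible, so the system's angular momentum is conserved.
I_p = ½(194)(0.875)² = 74.27 kg·m².
Added inertia Σmr² = (15.2)(0.373)² = 2.115 kg·m²; I_f = 74.27 + 2.115 = 76.38 kg·m².
ω_f = I_p ω_i / I_f = (74.27)(1.68) / 76.38 = 1.633 rad/s.

ω_f ≈ 1.63 rad/s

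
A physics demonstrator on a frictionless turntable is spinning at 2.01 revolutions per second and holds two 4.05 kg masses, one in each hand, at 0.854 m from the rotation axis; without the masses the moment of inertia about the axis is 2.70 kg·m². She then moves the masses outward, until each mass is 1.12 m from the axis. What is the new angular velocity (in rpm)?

ω₂ ≈ 80.7 rpm

No external torque acts about the spin axis, so angular momentum is conserved.
I₁ = 2.70 + 2(4.05)(0.854)² = 8.607 kg·m²; I₂ = 2.70 + 2(4.05)(1.12)² = 12.86 kg·m².
ω₂ = I₁ω₁ / I₂ = (8.607)(2.01 rev/s) / (12.86) = 1.345 rev/s = 80.72 rpm.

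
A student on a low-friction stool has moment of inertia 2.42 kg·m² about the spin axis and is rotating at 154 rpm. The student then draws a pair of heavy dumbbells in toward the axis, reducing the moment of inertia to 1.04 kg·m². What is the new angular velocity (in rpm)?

ω₂ ≈ 358 rpm

No external torque acts about the spin axis, so angular momentum is conserved.
ω₂ = I₁ω₁ / I₂ = (2.420)(154 rpm) / (1.040) = 358.3 rpm.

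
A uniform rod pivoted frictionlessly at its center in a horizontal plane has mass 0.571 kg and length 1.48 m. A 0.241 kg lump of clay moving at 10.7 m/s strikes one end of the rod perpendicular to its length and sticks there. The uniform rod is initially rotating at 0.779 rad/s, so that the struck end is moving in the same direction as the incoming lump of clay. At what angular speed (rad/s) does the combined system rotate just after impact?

|ω_f| ≈ 8.42 rad/s

About the pivot the impulsive forces during the collision are internal, so angular momentum about that axis is conserved.
I_p = (1/12)(0.571)(1.48)² = 0.1042 kg·m². Taking the sense of the lump of clay's angular momentum as positive, L_{lump} = m v R = (0.241)(10.7)(1.48/2) = 1.908 kg·m²/s.
L_i = +I_p ω_p + m v R = +(0.1042)(0.779) + 1.908 = 1.989 kg·m²/s.
After sticking, I_f = I_p + m R² = 0.1042 + (0.241)(1.48/2)² = 0.2362 kg·m².
ω_f = L_i / I_f = 1.989 / 0.2362 = 8.423 rad/s.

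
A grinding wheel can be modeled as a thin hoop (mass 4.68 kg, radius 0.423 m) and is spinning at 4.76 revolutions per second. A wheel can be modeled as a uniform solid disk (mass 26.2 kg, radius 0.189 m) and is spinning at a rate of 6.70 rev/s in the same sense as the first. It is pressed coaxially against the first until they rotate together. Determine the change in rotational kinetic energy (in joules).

ΔKE ≈ -22.3 J

The coupling torques are internal; angular momentum about the shared axis is conserved.
Moments of inertia: I_A = (4.68)(0.423)² = 0.8374 kg·m²; I_B = ½(26.2)(0.189)² = 0.4679 kg·m².
Taking A's sense as positive: L = (0.8374)(4.76) + (0.4679)(6.70) = 7.121 kg·m²·rev/s.
Combined I = 0.8374 + 0.4679 = 1.305 kg·m².
ω_f = L / I = 7.121 / 1.305 = 5.455 rev/s.
KE_i = ½ΣIω² = 789.2 J; KE_f = ½(1.305)(34.28)² = 766.9 J.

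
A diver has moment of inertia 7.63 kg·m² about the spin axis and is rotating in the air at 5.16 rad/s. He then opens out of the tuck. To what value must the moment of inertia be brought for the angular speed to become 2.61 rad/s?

Angular momentum about the spin axis is conserved since the torque about it is zero.
I₂ = I₁ω₁ / ω₂ = (7.63)(5.16) / (2.61) = 15.08 kg·m².

I₂ ≈ 15.1 kg·m²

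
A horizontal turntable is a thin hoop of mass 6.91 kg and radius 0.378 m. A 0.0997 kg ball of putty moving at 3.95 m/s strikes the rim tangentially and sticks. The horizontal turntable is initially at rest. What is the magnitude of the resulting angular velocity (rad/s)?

|ω_f| ≈ 0.149 rad/s

The axle reaction passes through the axle and exerts no torque about it; angular momentum about the axle is conserved through the impact.
I_p = (6.91)(0.378)² = 0.9873 kg·m². Taking the sense of the ball of putty's angular momentum as positive, L_{ball} = m v R = (0.0997)(3.95)(0.378) = 0.1489 kg·m²/s.
L_i = 0 + 0.1489 = 0.1489 kg·m²/s.
After sticking, I_f = I_p + m R² = 0.9873 + (0.0997)(0.378)² = 1.002 kg·m².
ω_f = L_i / I_f = 0.1489 / 1.002 = 0.1486 rad/s.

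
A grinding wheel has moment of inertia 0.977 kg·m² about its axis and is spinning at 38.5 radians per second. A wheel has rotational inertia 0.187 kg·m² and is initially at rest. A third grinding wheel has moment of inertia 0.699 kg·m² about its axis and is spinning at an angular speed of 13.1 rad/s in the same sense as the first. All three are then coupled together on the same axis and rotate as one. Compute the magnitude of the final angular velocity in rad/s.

|ω_f| ≈ 25.1 rad/s

No external torque acts about the common axis, so total angular momentum is conserved.
Taking A's sense as positive: L = (0.9770)(38.5) + (0.6990)(13.1) = 46.77 kg·m²·rad/s.
Combined I = 0.9770 + 0.1870 + 0.6990 = 1.863 kg·m².
ω_f = L / I = 46.77 / 1.863 = 25.11 rad/s.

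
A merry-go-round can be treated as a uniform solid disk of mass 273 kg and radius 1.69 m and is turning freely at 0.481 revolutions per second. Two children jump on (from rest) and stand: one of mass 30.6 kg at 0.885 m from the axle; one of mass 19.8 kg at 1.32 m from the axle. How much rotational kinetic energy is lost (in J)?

energy lost ≈ 232 J

The added mass arrives with no angular momentum about the axle, and any external torque about the axle is negligible, so the system's angular momentum is conserved.
I_p = ½(273)(1.69)² = 389.9 kg·m².
Added inertia Σmr² = (30.6)(0.885)² + (19.8)(1.32)² = 58.47 kg·m²; I_f = 389.9 + 58.47 = 448.3 kg·m².
ω_f = I_p ω_i / I_f = (389.9)(0.481) / 448.3 = 0.4183 rev/s.
KE_i = ½(389.9)(3.022 rad/s)² = 1780 J; KE_f = ½(448.3)(2.628)² = 1548 J.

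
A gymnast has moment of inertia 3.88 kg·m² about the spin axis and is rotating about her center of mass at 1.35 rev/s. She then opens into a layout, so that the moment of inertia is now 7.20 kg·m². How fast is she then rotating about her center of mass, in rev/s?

Angular momentum about the spin axis is conserved since the torque about it is zero.
ω₂ = I₁ω₁ / I₂ = (3.880)(1.35 rev/s) / (7.200) = 0.7275 rev/s.

ω₂ ≈ 0.728 rev/s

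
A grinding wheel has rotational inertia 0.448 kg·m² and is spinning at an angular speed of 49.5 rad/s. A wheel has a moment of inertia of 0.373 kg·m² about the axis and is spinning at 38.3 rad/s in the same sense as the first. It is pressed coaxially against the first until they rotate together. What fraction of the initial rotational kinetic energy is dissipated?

The coupling torques are internal; angular momentum about the shared axis is conserved.
Taking A's sense as positive: L = (0.4480)(49.5) + (0.3730)(38.3) = 36.46 kg·m²·rad/s.
Combined I = 0.4480 + 0.3730 = 0.8210 kg·m².
ω_f = L / I = 36.46 / 0.8210 = 44.41 rad/s.
KE_i = ½ΣIω² = 822.4 J; KE_f = ½(0.8210)(44.41)² = 809.7 J.
Fraction dissipated = (KE_i − KE_f)/KE_i = 0.01552.

fraction ≈ 0.0155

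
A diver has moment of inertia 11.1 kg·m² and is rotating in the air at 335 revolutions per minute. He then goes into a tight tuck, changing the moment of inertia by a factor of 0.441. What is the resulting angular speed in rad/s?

Angular momentum about the spin axis is conserved since the torque about it is zero.
I₂ = 0.441 × 11.1 = 4.895 kg·m².
ω₂ = I₁ω₁ / I₂ = (11.10)(335 rpm) / (4.895) = 759.6 rpm = 79.55 rad/s.

ω₂ ≈ 79.5 rad/s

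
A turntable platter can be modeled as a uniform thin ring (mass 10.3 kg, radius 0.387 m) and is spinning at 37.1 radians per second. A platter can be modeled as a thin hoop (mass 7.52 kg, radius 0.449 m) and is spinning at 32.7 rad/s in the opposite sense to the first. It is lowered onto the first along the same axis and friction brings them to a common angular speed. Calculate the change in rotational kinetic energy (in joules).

The coupling torques are internal; angular momentum about the shared axis is conserved.
Moments of inertia: I_A = (10.3)(0.387)² = 1.543 kg·m²; I_B = (7.52)(0.449)² = 1.516 kg·m².
Taking A's sense as positive: L = (1.543)(37.1) − (1.516)(32.7) = 7.657 kg·m²·rad/s.
Combined I = 1.543 + 1.516 = 3.059 kg·m².
ω_f = L / I = 7.657 / 3.059 = 2.503 rad/s.
KE_i = ½ΣIω² = 1872 J; KE_f = ½(3.059)(2.503)² = 9.584 J.

ΔKE ≈ -1860 J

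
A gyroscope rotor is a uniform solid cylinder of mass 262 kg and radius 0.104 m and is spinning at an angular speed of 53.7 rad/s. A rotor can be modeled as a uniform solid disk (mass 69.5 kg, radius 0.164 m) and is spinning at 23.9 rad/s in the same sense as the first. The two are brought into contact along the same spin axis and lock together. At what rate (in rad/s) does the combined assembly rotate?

|ω_f| ≈ 41.9 rad/s

No external torque acts about the common axis, so total angular momentum is conserved.
Moments of inertia: I_A = ½(262)(0.104)² = 1.417 kg·m²; I_B = ½(69.5)(0.164)² = 0.9346 kg·m².
Taking A's sense as positive: L = (1.417)(53.7) + (0.9346)(23.9) = 98.43 kg·m²·rad/s.
Combined I = 1.417 + 0.9346 = 2.352 kg·m².
ω_f = L / I = 98.43 / 2.352 = 41.86 rad/s.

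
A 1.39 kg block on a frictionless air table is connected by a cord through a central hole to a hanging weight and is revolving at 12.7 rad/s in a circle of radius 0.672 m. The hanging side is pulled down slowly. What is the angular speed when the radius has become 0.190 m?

The constraining force is radial, so m r² ω about the center is conserved.
ω₂ = ω₁ (r₁/r₂)² = (12.7)(0.672/0.190)² = 158.9 rad/s.

ω₂ ≈ 159 rad/s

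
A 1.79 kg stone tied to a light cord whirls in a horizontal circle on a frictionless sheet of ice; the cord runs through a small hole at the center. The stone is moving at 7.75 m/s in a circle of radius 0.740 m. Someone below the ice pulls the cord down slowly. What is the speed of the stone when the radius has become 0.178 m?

v₂ ≈ 32.2 m/s

The only horizontal force on the mass is along the cord (radial), so it exerts no torque about the hole and angular momentum m v r is conserved.
v₂ = v₁ r₁ / r₂ = (7.75)(0.740) / (0.178) = 32.22 m/s.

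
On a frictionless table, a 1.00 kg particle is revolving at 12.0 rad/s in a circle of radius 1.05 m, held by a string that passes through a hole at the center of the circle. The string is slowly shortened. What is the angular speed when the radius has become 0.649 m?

No torque about the axis ⇒ m r₁² ω₁ = m r₂² ω₂.
ω₂ = ω₁ (r₁/r₂)² = (12.0)(1.05/0.649)² = 31.41 rad/s.

ω₂ ≈ 31.4 rad/s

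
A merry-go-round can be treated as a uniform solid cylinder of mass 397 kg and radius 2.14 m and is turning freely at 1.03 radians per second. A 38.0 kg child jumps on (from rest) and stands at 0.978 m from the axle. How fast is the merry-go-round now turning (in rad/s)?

The added mass arrives with no angular momentum about the axle, and any external torque about the axle is negligible, so the system's angular momentum is conserved.
I_p = ½(397)(2.14)² = 909.1 kg·m².
Added inertia Σmr² = (38.0)(0.978)² = 36.35 kg·m²; I_f = 909.1 + 36.35 = 945.4 kg·m².
ω_f = I_p ω_i / I_f = (909.1)(1.03) / 945.4 = 0.9904 rad/s.

ω_f ≈ 0.990 rad/s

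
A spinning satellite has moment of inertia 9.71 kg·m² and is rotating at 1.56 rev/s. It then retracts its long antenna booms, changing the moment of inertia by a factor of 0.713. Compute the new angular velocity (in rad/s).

Angular momentum about the spin axis is conserved since the torque about it is zero.
I₂ = 0.713 × 9.71 = 6.923 kg·m².
ω₂ = I₁ω₁ / I₂ = (9.710)(1.56 rev/s) / (6.923) = 2.188 rev/s = 13.75 rad/s.

ω₂ ≈ 13.7 rad/s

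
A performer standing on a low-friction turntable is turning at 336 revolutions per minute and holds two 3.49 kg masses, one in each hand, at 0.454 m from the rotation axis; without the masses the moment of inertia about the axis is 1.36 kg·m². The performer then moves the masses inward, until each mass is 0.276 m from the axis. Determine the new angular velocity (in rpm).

Angular momentum about the spin axis is conserved since the torque about it is zero.
I₁ = 1.36 + 2(3.49)(0.454)² = 2.799 kg·m²; I₂ = 1.36 + 2(3.49)(0.276)² = 1.892 kg·m².
ω₂ = I₁ω₁ / I₂ = (2.799)(336 rpm) / (1.892) = 497.1 rpm.

ω₂ ≈ 497 rpm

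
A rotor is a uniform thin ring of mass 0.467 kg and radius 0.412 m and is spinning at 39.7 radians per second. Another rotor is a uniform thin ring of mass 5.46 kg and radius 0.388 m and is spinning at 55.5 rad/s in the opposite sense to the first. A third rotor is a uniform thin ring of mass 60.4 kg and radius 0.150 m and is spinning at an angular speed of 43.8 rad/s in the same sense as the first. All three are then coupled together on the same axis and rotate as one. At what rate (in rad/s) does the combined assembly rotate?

No external torque acts about the common axis, so total angular momentum is conserved.
Moments of inertia: I_A = (0.467)(0.412)² = 0.07927 kg·m²; I_B = (5.46)(0.388)² = 0.8220 kg·m²; I_C = (60.4)(0.150)² = 1.359 kg·m².
Taking A's sense as positive: L = (0.07927)(39.7) − (0.8220)(55.5) + (1.359)(43.8) = 17.05 kg·m²·rad/s.
Combined I = 0.07927 + 0.8220 + 1.359 = 2.260 kg·m².
ω_f = L / I = 17.05 / 2.260 = 7.544 rad/s.

|ω_f| ≈ 7.54 rad/s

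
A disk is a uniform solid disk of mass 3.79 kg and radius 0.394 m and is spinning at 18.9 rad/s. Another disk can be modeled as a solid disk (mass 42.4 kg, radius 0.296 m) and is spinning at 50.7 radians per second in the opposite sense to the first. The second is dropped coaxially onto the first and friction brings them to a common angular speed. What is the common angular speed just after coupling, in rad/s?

|ω_f| ≈ 41.2 rad/s

No external torque acts about the common axis, so total angular momentum is conserved.
Moments of inertia: I_A = ½(3.79)(0.394)² = 0.2942 kg·m²; I_B = ½(42.4)(0.296)² = 1.857 kg·m².
Taking A's sense as positive: L = (0.2942)(18.9) − (1.857)(50.7) = -88.61 kg·m²·rad/s.
Combined I = 0.2942 + 1.857 = 2.152 kg·m².
ω_f = L / I = -88.61 / 2.152 = -41.18 rad/s.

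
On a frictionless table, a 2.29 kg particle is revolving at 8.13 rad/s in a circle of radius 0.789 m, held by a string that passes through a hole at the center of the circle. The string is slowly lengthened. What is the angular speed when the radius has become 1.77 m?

ω₂ ≈ 1.62 rad/s

The constraining force is radial, so m r² ω about the center is conserved.
ω₂ = ω₁ (r₁/r₂)² = (8.13)(0.789/1.77)² = 1.615 rad/s.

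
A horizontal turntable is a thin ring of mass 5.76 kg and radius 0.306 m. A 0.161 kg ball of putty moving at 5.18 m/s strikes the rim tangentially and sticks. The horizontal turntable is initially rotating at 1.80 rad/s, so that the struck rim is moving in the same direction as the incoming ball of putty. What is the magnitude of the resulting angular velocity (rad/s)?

About the axle the impulsive forces during the collision are internal, so angular momentum about that axis is conserved.
I_p = (5.76)(0.306)² = 0.5393 kg·m². Taking the sense of the ball of putty's angular momentum as positive, L_{ball} = m v R = (0.161)(5.18)(0.306) = 0.2552 kg·m²/s.
L_i = +I_p ω_p + m v R = +(0.5393)(1.80) + 0.2552 = 1.226 kg·m²/s.
After sticking, I_f = I_p + m R² = 0.5393 + (0.161)(0.306)² = 0.5544 kg·m².
ω_f = L_i / I_f = 1.226 / 0.5544 = 2.211 rad/s.

|ω_f| ≈ 2.21 rad/s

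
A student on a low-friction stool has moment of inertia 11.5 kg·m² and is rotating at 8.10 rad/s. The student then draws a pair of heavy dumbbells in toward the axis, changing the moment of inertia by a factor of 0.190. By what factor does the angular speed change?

ω₂/ω₁ ≈ 5.26

No external torque acts about the spin axis, so angular momentum is conserved.
I₂ = 0.190 × 11.5 = 2.185 kg·m².
ω₂/ω₁ = I₁/I₂ = 11.50 / 2.185 = 5.263.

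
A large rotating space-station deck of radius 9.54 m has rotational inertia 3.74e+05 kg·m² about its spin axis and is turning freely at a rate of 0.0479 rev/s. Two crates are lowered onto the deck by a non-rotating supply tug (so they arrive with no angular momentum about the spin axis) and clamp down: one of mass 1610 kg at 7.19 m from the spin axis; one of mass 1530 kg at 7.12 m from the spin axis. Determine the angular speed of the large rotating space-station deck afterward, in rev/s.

No external torque acts about the spin axis; L_before = L_after.
Added inertia Σmr² = (1610)(7.19)² + (1530)(7.12)² = 1.608e+05 kg·m²; I_f = 3.740e+05 + 1.608e+05 = 5.348e+05 kg·m².
ω_f = I_p ω_i / I_f = (3.740e+05)(0.0479) / 5.348e+05 = 0.03350 rev/s.

ω_f ≈ 0.0335 rev/s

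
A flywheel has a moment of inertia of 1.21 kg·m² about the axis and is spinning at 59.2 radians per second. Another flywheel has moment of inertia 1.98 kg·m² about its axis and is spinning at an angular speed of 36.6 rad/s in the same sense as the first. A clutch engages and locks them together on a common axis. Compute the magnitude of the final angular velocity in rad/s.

|ω_f| ≈ 45.2 rad/s

The coupling torques are internal; angular momentum about the shared axis is conserved.
Taking A's sense as positive: L = (1.210)(59.2) + (1.980)(36.6) = 144.1 kg·m²·rad/s.
Combined I = 1.210 + 1.980 = 3.190 kg·m².
ω_f = L / I = 144.1 / 3.190 = 45.17 rad/s.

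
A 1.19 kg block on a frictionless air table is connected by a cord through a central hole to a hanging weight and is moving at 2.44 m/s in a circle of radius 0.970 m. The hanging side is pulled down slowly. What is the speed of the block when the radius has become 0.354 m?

v₂ ≈ 6.69 m/s

Central (radial) force ⇒ zero torque about the center ⇒ m v r is constant.
v₂ = v₁ r₁ / r₂ = (2.44)(0.970) / (0.354) = 6.686 m/s.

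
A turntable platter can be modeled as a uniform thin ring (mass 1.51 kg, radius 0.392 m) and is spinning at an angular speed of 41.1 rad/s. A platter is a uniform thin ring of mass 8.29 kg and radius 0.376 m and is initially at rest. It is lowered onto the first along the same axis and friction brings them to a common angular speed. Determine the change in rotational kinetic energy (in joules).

ΔKE ≈ -164 J

No external torque acts about the common axis, so total angular momentum is conserved.
Moments of inertia: I_A = (1.51)(0.392)² = 0.2320 kg·m²; I_B = (8.29)(0.376)² = 1.172 kg·m².
Taking A's sense as positive: L = (0.2320)(41.1) = 9.537 kg·m²·rad/s.
Combined I = 0.2320 + 1.172 = 1.404 kg·m².
ω_f = L / I = 9.537 / 1.404 = 6.792 rad/s.
KE_i = ½ΣIω² = 196.0 J; KE_f = ½(1.404)(6.792)² = 32.39 J.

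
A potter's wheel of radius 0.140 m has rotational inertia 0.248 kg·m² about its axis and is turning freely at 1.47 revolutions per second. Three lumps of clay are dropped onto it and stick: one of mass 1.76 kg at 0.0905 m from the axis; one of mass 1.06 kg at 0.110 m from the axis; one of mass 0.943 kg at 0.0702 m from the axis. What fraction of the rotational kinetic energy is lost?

No external torque acts about the axis; L_before = L_after.
Added inertia Σmr² = (1.76)(0.0905)² + (1.06)(0.110)² + (0.943)(0.0702)² = 0.03189 kg·m²; I_f = 0.2480 + 0.03189 = 0.2799 kg·m².
ω_f = I_p ω_i / I_f = (0.2480)(1.47) / 0.2799 = 1.303 rev/s.
KE_i = ½(0.2480)(9.236 rad/s)² = 10.58 J; KE_f = ½(0.2799)(8.184)² = 9.373 J.
Fraction lost = 0.1139.

fraction ≈ 0.114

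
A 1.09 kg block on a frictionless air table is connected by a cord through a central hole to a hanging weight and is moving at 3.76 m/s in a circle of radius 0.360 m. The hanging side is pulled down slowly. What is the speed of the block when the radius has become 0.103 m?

The only horizontal force on the mass is along the cord (radial), so it exerts no torque about the hole and angular momentum m v r is conserved.
v₂ = v₁ r₁ / r₂ = (3.76)(0.360) / (0.103) = 13.14 m/s.

v₂ ≈ 13.1 m/s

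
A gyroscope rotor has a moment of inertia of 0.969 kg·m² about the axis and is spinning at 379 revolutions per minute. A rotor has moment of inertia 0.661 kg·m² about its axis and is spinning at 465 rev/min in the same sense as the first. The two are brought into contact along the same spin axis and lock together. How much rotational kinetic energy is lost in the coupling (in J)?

ΔKE lost ≈ 15.9 J

No external torque acts about the common axis, so total angular momentum is conserved.
Taking A's sense as positive: L = (0.9690)(379) + (0.6610)(465) = 674.6 kg·m²·rpm.
Combined I = 0.9690 + 0.6610 = 1.630 kg·m².
ω_f = L / I = 674.6 / 1.630 = 413.9 rpm.
KE_i = ½ΣIω² = 1547 J; KE_f = ½(1.630)(43.34)² = 1531 J.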